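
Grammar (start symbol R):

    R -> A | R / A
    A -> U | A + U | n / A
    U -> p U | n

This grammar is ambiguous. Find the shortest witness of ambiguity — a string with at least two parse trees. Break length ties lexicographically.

length 1: no string has ≥2 trees
length 2: no string has ≥2 trees
length 3: n / n has 2 parse trees

Two derivations of n / n:
  R ⇒ A ⇒ n / A ⇒ n / U ⇒ n / n
  R ⇒ R / A ⇒ A / A ⇒ U / A ⇒ n / A ⇒ n / U ⇒ n / n

n / n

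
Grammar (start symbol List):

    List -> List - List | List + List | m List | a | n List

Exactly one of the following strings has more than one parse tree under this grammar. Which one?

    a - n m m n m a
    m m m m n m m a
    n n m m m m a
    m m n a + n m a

m m n a + n m a

a - n m m n m a: 1 tree
m m m m n m m a: 1 tree
n n m m m m a: 1 tree
m m n a + n m a: 4 trees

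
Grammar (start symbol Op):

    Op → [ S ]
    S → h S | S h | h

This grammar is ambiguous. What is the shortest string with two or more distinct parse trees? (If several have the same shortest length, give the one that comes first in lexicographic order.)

[ h h ]

length 3: no string has ≥2 trees
length 4: [ h h ] has 2 parse trees

Two derivations of [ h h ]:
  Op ⇒ [ S ] ⇒ [ h S ] ⇒ [ h h ]
  Op ⇒ [ S ] ⇒ [ S h ] ⇒ [ h h ]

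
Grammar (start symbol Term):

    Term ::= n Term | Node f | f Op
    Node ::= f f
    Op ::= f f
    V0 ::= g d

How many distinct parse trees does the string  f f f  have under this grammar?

Parse trees for f f f:
  [Term [Node f f] f]
  [Term f [Op f f]]

2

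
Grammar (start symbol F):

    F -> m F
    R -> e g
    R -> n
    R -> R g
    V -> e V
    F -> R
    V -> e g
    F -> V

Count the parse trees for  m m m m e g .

Parse trees for m m m m e g:
  [F m [F m [F m [F m [F [R e g]]]]]]
  [F m [F m [F m [F m [F [V e g]]]]]]

2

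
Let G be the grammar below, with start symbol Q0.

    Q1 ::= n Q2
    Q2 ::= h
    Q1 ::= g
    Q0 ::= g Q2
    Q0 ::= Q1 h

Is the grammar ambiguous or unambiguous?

Witness: g h

Derivation 1: Q0 ⇒ g Q2 ⇒ g h
Derivation 2: Q0 ⇒ Q1 h ⇒ g h

Two distinct leftmost derivations for the same string.

Ambiguous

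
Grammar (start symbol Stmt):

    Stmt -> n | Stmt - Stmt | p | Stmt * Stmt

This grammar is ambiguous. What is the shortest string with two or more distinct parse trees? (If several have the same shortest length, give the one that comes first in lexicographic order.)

n * n * n

length 1: no string has ≥2 trees
length 3: no string has ≥2 trees
length 5: n * n * n has 2 parse trees

Two derivations of n * n * n:
  Stmt ⇒ Stmt * Stmt ⇒ n * Stmt ⇒ n * Stmt * Stmt ⇒ n * n * Stmt ⇒ n * n * n
  Stmt ⇒ Stmt * Stmt ⇒ Stmt * Stmt * Stmt ⇒ n * Stmt * Stmt ⇒ n * n * Stmt ⇒ n * n * n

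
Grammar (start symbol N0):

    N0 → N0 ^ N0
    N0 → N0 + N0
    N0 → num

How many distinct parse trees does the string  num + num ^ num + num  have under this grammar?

Parse trees for num + num ^ num + num:
  [N0 [N0 [N0 num] + [N0 num]] ^ [N0 [N0 num] + [N0 num]]]
  [N0 [N0 num] + [N0 [N0 num] ^ [N0 [N0 num] + [N0 num]]]]
  [N0 [N0 num] + [N0 [N0 [N0 num] ^ [N0 num]] + [N0 num]]]
  [N0 [N0 [N0 [N0 num] + [N0 num]] ^ [N0 num]] + [N0 num]]
  [N0 [N0 [N0 num] + [N0 [N0 num] ^ [N0 num]]] + [N0 num]]

5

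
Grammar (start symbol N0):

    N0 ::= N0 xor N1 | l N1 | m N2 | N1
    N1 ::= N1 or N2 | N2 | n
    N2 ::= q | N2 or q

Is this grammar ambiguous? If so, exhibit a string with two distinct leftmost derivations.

Witness: q or q

Derivation 1: N0 ⇒ N1 ⇒ N1 or N2 ⇒ N2 or N2 ⇒ q or N2 ⇒ q or q
Derivation 2: N0 ⇒ N1 ⇒ N2 ⇒ N2 or q ⇒ q or q

Two distinct leftmost derivations for the same string.

Ambiguous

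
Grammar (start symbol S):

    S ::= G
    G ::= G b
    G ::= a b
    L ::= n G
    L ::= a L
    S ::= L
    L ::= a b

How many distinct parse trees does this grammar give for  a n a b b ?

1

Parse trees for a n a b b:
  [S [L a [L n [G [G a b] b]]]]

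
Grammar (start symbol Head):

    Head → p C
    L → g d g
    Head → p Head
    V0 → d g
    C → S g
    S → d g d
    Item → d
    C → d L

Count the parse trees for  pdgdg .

Parse trees for pdgdg:
  [Head p [C [S d g d] g]]
  [Head p [C d [L g d g]]]

2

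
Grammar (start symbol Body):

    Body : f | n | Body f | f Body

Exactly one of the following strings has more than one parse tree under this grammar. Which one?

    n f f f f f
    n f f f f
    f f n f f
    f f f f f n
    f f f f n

f f n f f

n f f f f f: 1 tree
n f f f f: 1 tree
f f n f f: 6 trees
f f f f f n: 1 tree
f f f f n: 1 tree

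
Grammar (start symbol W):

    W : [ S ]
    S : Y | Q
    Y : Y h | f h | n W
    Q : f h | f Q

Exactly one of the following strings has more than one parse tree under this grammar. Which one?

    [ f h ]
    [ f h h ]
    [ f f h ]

[ f h ]: 2 trees
[ f h h ]: 1 tree
[ f f h ]: 1 tree

[ f h ]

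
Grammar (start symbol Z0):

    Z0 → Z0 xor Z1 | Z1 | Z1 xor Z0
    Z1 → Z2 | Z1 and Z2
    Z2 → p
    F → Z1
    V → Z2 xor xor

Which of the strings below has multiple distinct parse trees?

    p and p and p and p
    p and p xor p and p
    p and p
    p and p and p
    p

p and p and p and p: 1 tree
p and p xor p and p: 2 trees
p and p: 1 tree
p and p and p: 1 tree
p: 1 tree

p and p xor p and p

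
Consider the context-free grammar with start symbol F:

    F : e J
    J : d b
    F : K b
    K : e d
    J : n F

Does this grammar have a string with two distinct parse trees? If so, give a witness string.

Witness: e d b

Derivation 1: F ⇒ e J ⇒ e d b
Derivation 2: F ⇒ K b ⇒ e d b

Two distinct leftmost derivations for the same string.

Ambiguous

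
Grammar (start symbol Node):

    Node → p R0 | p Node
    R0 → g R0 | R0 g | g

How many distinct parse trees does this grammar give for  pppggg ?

Parse trees for pppggg:
  [Node p [Node p [Node p [R0 g [R0 g [R0 g]]]]]]
  [Node p [Node p [Node p [R0 g [R0 [R0 g] g]]]]]
  [Node p [Node p [Node p [R0 [R0 g [R0 g]] g]]]]
  [Node p [Node p [Node p [R0 [R0 [R0 g] g] g]]]]

4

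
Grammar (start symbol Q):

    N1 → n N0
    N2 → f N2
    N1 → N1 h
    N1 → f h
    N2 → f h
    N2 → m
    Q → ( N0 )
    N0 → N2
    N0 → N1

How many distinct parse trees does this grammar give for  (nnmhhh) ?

Parse trees for (nnmhhh):
  [Q ( [N0 [N1 n [N0 [N1 [N1 [N1 [N1 n [N0 [N2 m]]] h] h] h]]]] )]
  [Q ( [N0 [N1 [N1 n [N0 [N1 [N1 [N1 n [N0 [N2 m]]] h] h]]] h]] )]
  [Q ( [N0 [N1 [N1 [N1 n [N0 [N1 [N1 n [N0 [N2 m]]] h]]] h] h]] )]
  [Q ( [N0 [N1 [N1 [N1 [N1 n [N0 [N1 n [N0 [N2 m]]]]] h] h] h]] )]

4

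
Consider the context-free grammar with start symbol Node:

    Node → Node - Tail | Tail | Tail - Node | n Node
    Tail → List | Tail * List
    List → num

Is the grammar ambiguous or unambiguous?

Witness: num - num

Derivation 1: Node ⇒ Node - Tail ⇒ Tail - Tail ⇒ List - Tail ⇒ num - Tail ⇒ num - List ⇒ num - num
Derivation 2: Node ⇒ Tail - Node ⇒ List - Node ⇒ num - Node ⇒ num - Tail ⇒ num - List ⇒ num - num

Two distinct leftmost derivations for the same string.

Ambiguous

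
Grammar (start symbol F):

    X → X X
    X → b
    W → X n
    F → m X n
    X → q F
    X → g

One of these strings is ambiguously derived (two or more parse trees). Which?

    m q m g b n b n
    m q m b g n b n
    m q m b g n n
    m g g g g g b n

m q m g b n b n: 1 tree
m q m b g n b n: 1 tree
m q m b g n n: 1 tree
m g g g g g b n: 42 trees

m g g g g g b n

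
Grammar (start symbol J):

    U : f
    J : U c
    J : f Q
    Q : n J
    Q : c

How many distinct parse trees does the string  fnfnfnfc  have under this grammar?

Parse trees for fnfnfnfc:
  [J f [Q n [J f [Q n [J f [Q n [J [U f] c]]]]]]]
  [J f [Q n [J f [Q n [J f [Q n [J f [Q c]]]]]]]]

2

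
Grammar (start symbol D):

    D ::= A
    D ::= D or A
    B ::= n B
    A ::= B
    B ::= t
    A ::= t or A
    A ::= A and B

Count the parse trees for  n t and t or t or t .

Parse trees for n t and t or t or t:
  [D [D [A [A [B n [B t]]] and [B t]]] or [A t or [A [B t]]]]
  [D [D [D [A [A [B n [B t]]] and [B t]]] or [A [B t]]] or [A [B t]]]

2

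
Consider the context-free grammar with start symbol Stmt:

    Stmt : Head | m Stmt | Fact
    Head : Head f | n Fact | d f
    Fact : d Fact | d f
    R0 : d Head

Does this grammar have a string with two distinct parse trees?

Ambiguous

Witness: d f

Derivation 1: Stmt ⇒ Head ⇒ d f
Derivation 2: Stmt ⇒ Fact ⇒ d f

Two distinct leftmost derivations for the same string.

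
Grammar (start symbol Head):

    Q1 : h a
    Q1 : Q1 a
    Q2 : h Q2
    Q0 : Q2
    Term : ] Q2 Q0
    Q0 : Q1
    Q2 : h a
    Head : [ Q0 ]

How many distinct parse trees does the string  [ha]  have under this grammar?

Parse trees for [ha]:
  [Head [ [Q0 [Q2 h a]] ]]
  [Head [ [Q0 [Q1 h a]] ]]

2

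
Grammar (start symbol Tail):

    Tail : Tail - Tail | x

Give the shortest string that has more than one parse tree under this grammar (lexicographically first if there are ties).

length 1: no string has ≥2 trees
length 3: no string has ≥2 trees
length 5: x - x - x has 2 parse trees

Two derivations of x - x - x:
  Tail ⇒ Tail - Tail ⇒ Tail - Tail - Tail ⇒ x - Tail - Tail ⇒ x - x - Tail ⇒ x - x - x
  Tail ⇒ Tail - Tail ⇒ x - Tail ⇒ x - Tail - Tail ⇒ x - x - Tail ⇒ x - x - x

x - x - x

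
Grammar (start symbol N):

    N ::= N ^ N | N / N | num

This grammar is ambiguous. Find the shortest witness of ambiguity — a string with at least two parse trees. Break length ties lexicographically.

num / num / num

length 1: no string has ≥2 trees
length 3: no string has ≥2 trees
length 5: num / num / num has 2 parse trees

Two derivations of num / num / num:
  N ⇒ N / N ⇒ N / N / N ⇒ num / N / N ⇒ num / num / N ⇒ num / num / num
  N ⇒ N / N ⇒ num / N ⇒ num / N / N ⇒ num / num / N ⇒ num / num / num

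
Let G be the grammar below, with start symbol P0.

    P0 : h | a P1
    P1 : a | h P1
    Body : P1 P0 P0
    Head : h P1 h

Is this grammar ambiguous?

Unambiguous

(Body, Head are unreachable from P0, so their rules don't affect L(P0).) Each reachable nonterminal has at most one production per leading terminal, and all productions are right-linear; the derivation is determined token-by-token.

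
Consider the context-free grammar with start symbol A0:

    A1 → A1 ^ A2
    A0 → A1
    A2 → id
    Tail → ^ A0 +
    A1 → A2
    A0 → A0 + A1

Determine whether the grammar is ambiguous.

Unambiguous

(Tail is unreachable from A0, so its rules don't affect L(A0).) This is a standard precedence ladder (A0 over A1 over A2), with each level left-recursive on its own operator ('+' at A0, '^' at A1). That structure is LR(1), hence unambiguous.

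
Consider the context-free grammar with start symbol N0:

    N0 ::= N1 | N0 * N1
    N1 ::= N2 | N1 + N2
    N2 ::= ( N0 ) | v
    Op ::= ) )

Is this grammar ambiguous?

Unambiguous

Only N0, N1, N2 are reachable from N0; ignoring the rest: This is a standard precedence ladder (N0 over N1 over N2), with each level left-recursive on its own operator ('*' at N0, '+' at N1). That structure is LR(1), hence unambiguous.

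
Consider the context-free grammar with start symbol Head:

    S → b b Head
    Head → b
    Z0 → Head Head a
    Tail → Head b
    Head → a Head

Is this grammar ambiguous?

Unambiguous

Only Head is reachable from Head; ignoring the rest: Restricted to the reachable nonterminals, every rule has the form A → t or A → t B, and no two rules for the same A share a first terminal. The grammar encodes a DFA — one run per string.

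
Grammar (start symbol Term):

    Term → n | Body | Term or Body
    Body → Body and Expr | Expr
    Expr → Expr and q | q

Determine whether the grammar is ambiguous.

Ambiguous

Witness: q and q

Derivation 1: Term ⇒ Body ⇒ Body and Expr ⇒ Expr and Expr ⇒ q and Expr ⇒ q and q
Derivation 2: Term ⇒ Body ⇒ Expr ⇒ Expr and q ⇒ q and q

Two distinct leftmost derivations for the same string.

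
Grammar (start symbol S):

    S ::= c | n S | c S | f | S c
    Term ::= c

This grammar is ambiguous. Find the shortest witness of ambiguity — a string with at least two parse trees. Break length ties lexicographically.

c c

length 1: no string has ≥2 trees
length 2: c c has 2 parse trees

Two derivations of c c:
  S ⇒ c S ⇒ c c
  S ⇒ S c ⇒ c c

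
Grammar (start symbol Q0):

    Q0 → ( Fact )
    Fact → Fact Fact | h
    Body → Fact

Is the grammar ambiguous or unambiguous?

Witness: ( h h h )

Derivation 1: Q0 ⇒ ( Fact ) ⇒ ( Fact Fact ) ⇒ ( Fact Fact Fact ) ⇒ ( h Fact Fact ) ⇒ ( h h Fact ) ⇒ ( h h h )
Derivation 2: Q0 ⇒ ( Fact ) ⇒ ( Fact Fact ) ⇒ ( h Fact ) ⇒ ( h Fact Fact ) ⇒ ( h h Fact ) ⇒ ( h h h )

Two distinct leftmost derivations for the same string.

Ambiguous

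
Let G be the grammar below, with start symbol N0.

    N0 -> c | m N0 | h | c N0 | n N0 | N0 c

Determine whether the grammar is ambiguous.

Witness: c c

Derivation 1: N0 ⇒ c N0 ⇒ c c
Derivation 2: N0 ⇒ N0 c ⇒ c c

Two distinct leftmost derivations for the same string.

Ambiguous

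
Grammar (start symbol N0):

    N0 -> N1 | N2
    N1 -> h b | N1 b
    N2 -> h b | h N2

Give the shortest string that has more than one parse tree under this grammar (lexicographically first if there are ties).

h b

length 2: h b has 2 parse trees

Two derivations of h b:
  N0 ⇒ N1 ⇒ h b
  N0 ⇒ N2 ⇒ h b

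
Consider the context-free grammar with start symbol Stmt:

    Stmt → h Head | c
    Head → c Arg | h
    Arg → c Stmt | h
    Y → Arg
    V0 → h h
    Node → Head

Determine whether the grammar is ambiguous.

Only Stmt, Head, Arg are reachable from Stmt; ignoring the rest: Each reachable nonterminal has at most one production per leading terminal, and all productions are right-linear; the derivation is determined token-by-token.

Unambiguous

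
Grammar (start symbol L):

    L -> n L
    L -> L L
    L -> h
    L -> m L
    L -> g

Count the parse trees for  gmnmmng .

1

Parse trees for gmnmmng:
  [L [L g] [L m [L n [L m [L m [L n [L g]]]]]]]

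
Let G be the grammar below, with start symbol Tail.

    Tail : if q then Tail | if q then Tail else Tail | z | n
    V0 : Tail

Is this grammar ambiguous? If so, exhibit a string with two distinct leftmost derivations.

Witness: if q then if q then n else n

Derivation 1: Tail ⇒ if q then Tail ⇒ if q then if q then Tail else Tail ⇒ if q then if q then n else Tail ⇒ if q then if q then n else n
Derivation 2: Tail ⇒ if q then Tail else Tail ⇒ if q then if q then Tail else Tail ⇒ if q then if q then n else Tail ⇒ if q then if q then n else n

Two distinct leftmost derivations for the same string.

Ambiguous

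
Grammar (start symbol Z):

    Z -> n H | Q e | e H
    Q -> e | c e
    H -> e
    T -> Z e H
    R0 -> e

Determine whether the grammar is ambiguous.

Ambiguous

Witness: e e

Derivation 1: Z ⇒ Q e ⇒ e e
Derivation 2: Z ⇒ e H ⇒ e e

Two distinct leftmost derivations for the same string.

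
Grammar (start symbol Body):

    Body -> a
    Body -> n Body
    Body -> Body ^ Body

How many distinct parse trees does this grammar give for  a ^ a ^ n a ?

2

Parse trees for a ^ a ^ n a:
  [Body [Body a] ^ [Body [Body a] ^ [Body n [Body a]]]]
  [Body [Body [Body a] ^ [Body a]] ^ [Body n [Body a]]]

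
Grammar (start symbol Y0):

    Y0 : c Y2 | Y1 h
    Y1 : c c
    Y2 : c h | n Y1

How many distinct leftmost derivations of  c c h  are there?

2

Parse trees for c c h:
  [Y0 c [Y2 c h]]
  [Y0 [Y1 c c] h]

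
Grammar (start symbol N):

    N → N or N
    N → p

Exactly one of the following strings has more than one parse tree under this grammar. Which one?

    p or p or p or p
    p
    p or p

p or p or p or p

p or p or p or p: 5 trees
p: 1 tree
p or p: 1 tree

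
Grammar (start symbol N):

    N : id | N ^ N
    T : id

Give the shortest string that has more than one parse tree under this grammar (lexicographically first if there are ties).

length 1: no string has ≥2 trees
length 3: no string has ≥2 trees
length 5: id ^ id ^ id has 2 parse trees

Two derivations of id ^ id ^ id:
  N ⇒ N ^ N ⇒ id ^ N ⇒ id ^ N ^ N ⇒ id ^ id ^ N ⇒ id ^ id ^ id
  N ⇒ N ^ N ⇒ N ^ N ^ N ⇒ id ^ N ^ N ⇒ id ^ id ^ N ⇒ id ^ id ^ id

id ^ id ^ id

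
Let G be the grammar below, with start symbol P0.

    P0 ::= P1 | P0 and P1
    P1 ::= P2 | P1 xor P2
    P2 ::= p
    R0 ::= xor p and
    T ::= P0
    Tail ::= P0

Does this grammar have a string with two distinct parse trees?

(R0, T, Tail are unreachable from P0, so their rules don't affect L(P0).) The grammar is stratified — P0 handles 'and' (left-recursive), P1 handles 'xor', P2 atoms. Each operator has a fixed associativity and precedence level, so every string has one parse.

Unambiguous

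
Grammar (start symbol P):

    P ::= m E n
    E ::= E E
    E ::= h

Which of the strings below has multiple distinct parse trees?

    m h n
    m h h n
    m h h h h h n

m h n: 1 tree
m h h n: 1 tree
m h h h h h n: 14 trees

m h h h h h n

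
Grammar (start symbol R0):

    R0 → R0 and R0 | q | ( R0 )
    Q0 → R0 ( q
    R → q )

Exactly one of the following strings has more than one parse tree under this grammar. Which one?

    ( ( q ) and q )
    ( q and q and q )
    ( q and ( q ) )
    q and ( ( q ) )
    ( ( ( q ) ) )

( q and q and q )

( ( q ) and q ): 1 tree
( q and q and q ): 2 trees
( q and ( q ) ): 1 tree
q and ( ( q ) ): 1 tree
( ( ( q ) ) ): 1 tree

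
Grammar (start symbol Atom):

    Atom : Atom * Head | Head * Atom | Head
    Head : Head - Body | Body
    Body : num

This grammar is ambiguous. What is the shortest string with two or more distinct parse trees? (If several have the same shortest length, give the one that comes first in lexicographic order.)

length 1: no string has ≥2 trees
length 3: num * num has 2 parse trees

Two derivations of num * num:
  Atom ⇒ Atom * Head ⇒ Head * Head ⇒ Body * Head ⇒ num * Head ⇒ num * Body ⇒ num * num
  Atom ⇒ Head * Atom ⇒ Body * Atom ⇒ num * Atom ⇒ num * Head ⇒ num * Body ⇒ num * num

num * num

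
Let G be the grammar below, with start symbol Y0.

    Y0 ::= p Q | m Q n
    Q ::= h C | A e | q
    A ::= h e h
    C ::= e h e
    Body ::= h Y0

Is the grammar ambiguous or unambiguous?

Witness: p h e h e

Derivation 1: Y0 ⇒ p Q ⇒ p h C ⇒ p h e h e
Derivation 2: Y0 ⇒ p Q ⇒ p A e ⇒ p h e h e

Two distinct leftmost derivations for the same string.

Ambiguous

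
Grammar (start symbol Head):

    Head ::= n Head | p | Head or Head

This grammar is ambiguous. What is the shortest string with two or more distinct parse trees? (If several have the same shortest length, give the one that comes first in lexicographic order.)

length 1: no string has ≥2 trees
length 2: no string has ≥2 trees
length 3: no string has ≥2 trees
length 4: n p or p has 2 parse trees

Two derivations of n p or p:
  Head ⇒ n Head ⇒ n Head or Head ⇒ n p or Head ⇒ n p or p
  Head ⇒ Head or Head ⇒ n Head or Head ⇒ n p or Head ⇒ n p or p

n p or p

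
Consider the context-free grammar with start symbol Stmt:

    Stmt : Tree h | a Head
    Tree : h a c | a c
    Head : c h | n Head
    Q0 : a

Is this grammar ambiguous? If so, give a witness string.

Ambiguous

Witness: a c h

Derivation 1: Stmt ⇒ Tree h ⇒ a c h
Derivation 2: Stmt ⇒ a Head ⇒ a c h

Two distinct leftmost derivations for the same string.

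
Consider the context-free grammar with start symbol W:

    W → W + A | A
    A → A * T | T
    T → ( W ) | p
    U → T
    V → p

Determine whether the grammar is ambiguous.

Unambiguous

Only W, A, T are reachable from W; ignoring the rest: This is a standard precedence ladder (W over A over T), with each level left-recursive on its own operator ('+' at W, '*' at A). That structure is LR(1), hence unambiguous.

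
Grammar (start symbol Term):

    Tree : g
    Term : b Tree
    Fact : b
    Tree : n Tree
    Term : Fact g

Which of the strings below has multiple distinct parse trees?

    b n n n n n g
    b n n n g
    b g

b g

b n n n n n g: 1 tree
b n n n g: 1 tree
b g: 2 trees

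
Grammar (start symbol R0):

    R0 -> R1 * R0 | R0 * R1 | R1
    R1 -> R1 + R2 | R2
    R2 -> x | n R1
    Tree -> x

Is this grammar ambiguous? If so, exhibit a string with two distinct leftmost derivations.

Ambiguous

Witness: x * x

Derivation 1: R0 ⇒ R1 * R0 ⇒ R2 * R0 ⇒ x * R0 ⇒ x * R1 ⇒ x * R2 ⇒ x * x
Derivation 2: R0 ⇒ R0 * R1 ⇒ R1 * R1 ⇒ R2 * R1 ⇒ x * R1 ⇒ x * R2 ⇒ x * x

Two distinct leftmost derivations for the same string.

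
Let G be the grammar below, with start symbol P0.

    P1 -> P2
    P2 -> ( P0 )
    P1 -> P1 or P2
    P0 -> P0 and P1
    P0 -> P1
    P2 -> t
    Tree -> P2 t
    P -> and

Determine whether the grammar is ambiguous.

Only P0, P1, P2 are reachable from P0; ignoring the rest: This is a standard precedence ladder (P0 over P1 over P2), with each level left-recursive on its own operator ('and' at P0, 'or' at P1). That structure is LR(1), hence unambiguous.

Unambiguous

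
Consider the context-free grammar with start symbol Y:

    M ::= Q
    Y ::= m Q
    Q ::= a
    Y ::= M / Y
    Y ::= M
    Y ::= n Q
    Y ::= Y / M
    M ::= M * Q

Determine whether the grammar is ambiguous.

Ambiguous

Witness: a / a

Derivation 1: Y ⇒ M / Y ⇒ Q / Y ⇒ a / Y ⇒ a / M ⇒ a / Q ⇒ a / a
Derivation 2: Y ⇒ Y / M ⇒ M / M ⇒ Q / M ⇒ a / M ⇒ a / Q ⇒ a / a

Two distinct leftmost derivations for the same string.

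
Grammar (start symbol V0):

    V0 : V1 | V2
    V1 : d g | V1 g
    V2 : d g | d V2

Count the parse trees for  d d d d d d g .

Parse trees for d d d d d d g:
  [V0 [V2 d [V2 d [V2 d [V2 d [V2 d [V2 d g]]]]]]]

1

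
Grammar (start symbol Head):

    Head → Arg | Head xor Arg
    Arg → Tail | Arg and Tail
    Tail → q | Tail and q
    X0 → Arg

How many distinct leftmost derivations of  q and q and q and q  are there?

Parse trees for q and q and q and q:
  [Head [Arg [Tail [Tail [Tail [Tail q] and q] and q] and q]]]
  [Head [Arg [Arg [Tail q]] and [Tail [Tail [Tail q] and q] and q]]]
  [Head [Arg [Arg [Tail [Tail q] and q]] and [Tail [Tail q] and q]]]
  [Head [Arg [Arg [Arg [Tail q]] and [Tail q]] and [Tail [Tail q] and q]]]
  [Head [Arg [Arg [Tail [Tail [Tail q] and q] and q]] and [Tail q]]]
  [Head [Arg [Arg [Arg [Tail q]] and [Tail [Tail q] and q]] and [Tail q]]]
  [Head [Arg [Arg [Arg [Tail [Tail q] and q]] and [Tail q]] and [Tail q]]]
  [Head [Arg [Arg [Arg [Arg [Tail q]] and [Tail q]] and [Tail q]] and [Tail q]]]

8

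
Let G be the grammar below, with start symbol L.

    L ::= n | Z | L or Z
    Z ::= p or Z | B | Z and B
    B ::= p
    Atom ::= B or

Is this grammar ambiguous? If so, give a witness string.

Ambiguous

Witness: p or p

Derivation 1: L ⇒ Z ⇒ p or Z ⇒ p or B ⇒ p or p
Derivation 2: L ⇒ L or Z ⇒ Z or Z ⇒ B or Z ⇒ p or Z ⇒ p or B ⇒ p or p

Two distinct leftmost derivations for the same string.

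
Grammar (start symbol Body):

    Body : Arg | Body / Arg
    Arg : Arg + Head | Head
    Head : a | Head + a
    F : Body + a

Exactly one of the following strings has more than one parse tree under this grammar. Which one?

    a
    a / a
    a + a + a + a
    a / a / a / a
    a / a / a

a: 1 tree
a / a: 1 tree
a + a + a + a: 8 trees
a / a / a / a: 1 tree
a / a / a: 1 tree

a + a + a + a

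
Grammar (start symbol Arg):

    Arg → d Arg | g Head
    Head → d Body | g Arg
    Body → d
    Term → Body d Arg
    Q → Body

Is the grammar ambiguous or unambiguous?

(Term, Q are unreachable from Arg, so their rules don't affect L(Arg).) Restricted to the reachable nonterminals, every rule has the form A → t or A → t B, and no two rules for the same A share a first terminal. The grammar encodes a DFA — one run per string.

Unambiguous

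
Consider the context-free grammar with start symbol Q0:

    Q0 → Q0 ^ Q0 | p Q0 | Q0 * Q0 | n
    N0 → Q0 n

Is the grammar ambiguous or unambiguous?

Witness: p n * n

Derivation 1: Q0 ⇒ p Q0 ⇒ p Q0 * Q0 ⇒ p n * Q0 ⇒ p n * n
Derivation 2: Q0 ⇒ Q0 * Q0 ⇒ p Q0 * Q0 ⇒ p n * Q0 ⇒ p n * n

Two distinct leftmost derivations for the same string.

Ambiguous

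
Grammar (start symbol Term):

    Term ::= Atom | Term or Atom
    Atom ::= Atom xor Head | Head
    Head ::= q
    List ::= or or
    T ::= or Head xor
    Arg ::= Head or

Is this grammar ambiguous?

Only Term, Atom, Head are reachable from Term; ignoring the rest: Term → Term or Atom | Atom  ;  Atom → Atom xor Head | Head  — a left-associative chain with Head at the bottom. Each string factors uniquely by precedence.

Unambiguous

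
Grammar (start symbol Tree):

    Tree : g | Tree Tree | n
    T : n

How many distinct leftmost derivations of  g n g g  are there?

5

Parse trees for g n g g:
  [Tree [Tree g] [Tree [Tree n] [Tree [Tree g] [Tree g]]]]
  [Tree [Tree g] [Tree [Tree [Tree n] [Tree g]] [Tree g]]]
  [Tree [Tree [Tree g] [Tree n]] [Tree [Tree g] [Tree g]]]
  [Tree [Tree [Tree g] [Tree [Tree n] [Tree g]]] [Tree g]]
  [Tree [Tree [Tree [Tree g] [Tree n]] [Tree g]] [Tree g]]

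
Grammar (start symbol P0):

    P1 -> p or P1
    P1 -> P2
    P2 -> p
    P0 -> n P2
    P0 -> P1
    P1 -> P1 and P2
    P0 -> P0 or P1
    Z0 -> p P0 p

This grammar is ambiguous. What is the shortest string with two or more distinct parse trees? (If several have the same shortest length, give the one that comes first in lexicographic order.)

p or p

length 1: no string has ≥2 trees
length 2: no string has ≥2 trees
length 3: p or p has 2 parse trees

Two derivations of p or p:
  P0 ⇒ P1 ⇒ p or P1 ⇒ p or P2 ⇒ p or p
  P0 ⇒ P0 or P1 ⇒ P1 or P1 ⇒ P2 or P1 ⇒ p or P1 ⇒ p or P2 ⇒ p or p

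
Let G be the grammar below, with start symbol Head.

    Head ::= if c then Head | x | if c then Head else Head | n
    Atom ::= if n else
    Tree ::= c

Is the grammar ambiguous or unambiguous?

Ambiguous

Witness: if c then if c then n else n

Derivation 1: Head ⇒ if c then Head ⇒ if c then if c then Head else Head ⇒ if c then if c then n else Head ⇒ if c then if c then n else n
Derivation 2: Head ⇒ if c then Head else Head ⇒ if c then if c then Head else Head ⇒ if c then if c then n else Head ⇒ if c then if c then n else n

Two distinct leftmost derivations for the same string.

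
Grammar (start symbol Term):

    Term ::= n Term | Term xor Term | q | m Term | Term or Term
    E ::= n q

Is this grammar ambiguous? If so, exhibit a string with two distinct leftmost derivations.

Ambiguous

Witness: m q or q

Derivation 1: Term ⇒ m Term ⇒ m Term or Term ⇒ m q or Term ⇒ m q or q
Derivation 2: Term ⇒ Term or Term ⇒ m Term or Term ⇒ m q or Term ⇒ m q or q

Two distinct leftmost derivations for the same string.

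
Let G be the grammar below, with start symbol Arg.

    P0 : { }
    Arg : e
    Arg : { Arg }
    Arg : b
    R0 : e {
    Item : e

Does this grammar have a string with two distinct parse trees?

Unambiguous

(Item, P0, R0 are unreachable from Arg, so their rules don't affect L(Arg).) Each string is a nest of matched brackets around a single atom. An opening bracket forces the recursive rule; an atom forces the base rule.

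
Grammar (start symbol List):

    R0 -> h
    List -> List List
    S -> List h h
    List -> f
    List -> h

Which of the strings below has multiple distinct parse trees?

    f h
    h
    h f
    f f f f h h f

f h: 1 tree
h: 1 tree
h f: 1 tree
f f f f h h f: 132 trees

f f f f h h f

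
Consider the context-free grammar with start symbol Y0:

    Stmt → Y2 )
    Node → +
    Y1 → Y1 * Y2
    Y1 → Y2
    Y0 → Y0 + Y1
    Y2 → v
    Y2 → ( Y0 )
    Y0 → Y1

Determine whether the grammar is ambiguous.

Unambiguous

(Node, Stmt are unreachable from Y0, so their rules don't affect L(Y0).) Y0 → Y0 + Y1 | Y1  ;  Y1 → Y1 * Y2 | Y2  — a left-associative chain with Y2 at the bottom. Each string factors uniquely by precedence.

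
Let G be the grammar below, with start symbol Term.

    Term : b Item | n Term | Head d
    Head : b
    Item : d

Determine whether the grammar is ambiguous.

Witness: b d

Derivation 1: Term ⇒ b Item ⇒ b d
Derivation 2: Term ⇒ Head d ⇒ b d

Two distinct leftmost derivations for the same string.

Ambiguous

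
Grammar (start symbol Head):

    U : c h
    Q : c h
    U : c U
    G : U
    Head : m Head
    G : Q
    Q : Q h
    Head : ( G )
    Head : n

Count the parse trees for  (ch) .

2

Parse trees for (ch):
  [Head ( [G [U c h]] )]
  [Head ( [G [Q c h]] )]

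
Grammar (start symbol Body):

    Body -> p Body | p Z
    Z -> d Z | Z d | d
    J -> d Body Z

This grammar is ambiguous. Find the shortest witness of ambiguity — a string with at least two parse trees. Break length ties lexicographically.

p d d

length 2: no string has ≥2 trees
length 3: p d d has 2 parse trees

Two derivations of p d d:
  Body ⇒ p Z ⇒ p d Z ⇒ p d d
  Body ⇒ p Z ⇒ p Z d ⇒ p d d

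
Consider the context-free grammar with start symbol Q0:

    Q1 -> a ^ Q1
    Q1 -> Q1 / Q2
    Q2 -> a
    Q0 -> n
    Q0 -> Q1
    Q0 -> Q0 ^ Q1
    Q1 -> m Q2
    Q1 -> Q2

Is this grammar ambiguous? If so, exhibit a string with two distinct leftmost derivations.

Ambiguous

Witness: a ^ a

Derivation 1: Q0 ⇒ Q1 ⇒ a ^ Q1 ⇒ a ^ Q2 ⇒ a ^ a
Derivation 2: Q0 ⇒ Q0 ^ Q1 ⇒ Q1 ^ Q1 ⇒ Q2 ^ Q1 ⇒ a ^ Q1 ⇒ a ^ Q2 ⇒ a ^ a

Two distinct leftmost derivations for the same string.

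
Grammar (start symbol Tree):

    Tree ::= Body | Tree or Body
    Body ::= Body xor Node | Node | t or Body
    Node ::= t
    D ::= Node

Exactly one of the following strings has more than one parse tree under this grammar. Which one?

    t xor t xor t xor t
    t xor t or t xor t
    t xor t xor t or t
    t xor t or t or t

t xor t or t or t

t xor t xor t xor t: 1 tree
t xor t or t xor t: 1 tree
t xor t xor t or t: 1 tree
t xor t or t or t: 2 trees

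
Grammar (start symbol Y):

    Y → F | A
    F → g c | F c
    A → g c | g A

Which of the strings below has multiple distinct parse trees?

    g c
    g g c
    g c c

g c

g c: 2 trees
g g c: 1 tree
g c c: 1 tree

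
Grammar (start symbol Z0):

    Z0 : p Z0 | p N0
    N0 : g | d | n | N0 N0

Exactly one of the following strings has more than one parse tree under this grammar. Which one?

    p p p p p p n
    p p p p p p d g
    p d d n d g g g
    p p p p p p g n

p d d n d g g g

p p p p p p n: 1 tree
p p p p p p d g: 1 tree
p d d n d g g g: 132 trees
p p p p p p g n: 1 tree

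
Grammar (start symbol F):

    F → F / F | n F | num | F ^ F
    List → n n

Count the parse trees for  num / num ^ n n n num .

2

Parse trees for num / num ^ n n n num:
  [F [F num] / [F [F num] ^ [F n [F n [F n [F num]]]]]]
  [F [F [F num] / [F num]] ^ [F n [F n [F n [F num]]]]]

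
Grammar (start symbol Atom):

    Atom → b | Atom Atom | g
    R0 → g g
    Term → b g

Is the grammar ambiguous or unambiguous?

Witness: b b b

Derivation 1: Atom ⇒ Atom Atom ⇒ b Atom ⇒ b Atom Atom ⇒ b b Atom ⇒ b b b
Derivation 2: Atom ⇒ Atom Atom ⇒ Atom Atom Atom ⇒ b Atom Atom ⇒ b b Atom ⇒ b b b

Two distinct leftmost derivations for the same string.

Ambiguous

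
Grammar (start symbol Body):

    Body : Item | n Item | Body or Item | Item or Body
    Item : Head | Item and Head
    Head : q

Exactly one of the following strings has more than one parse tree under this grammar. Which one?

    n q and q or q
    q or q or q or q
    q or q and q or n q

q or q or q or q

n q and q or q: 1 tree
q or q or q or q: 8 trees
q or q and q or n q: 1 tree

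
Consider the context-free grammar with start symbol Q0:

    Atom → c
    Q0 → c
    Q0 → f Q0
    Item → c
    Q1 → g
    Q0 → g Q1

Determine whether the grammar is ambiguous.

Unambiguous

Only Q0, Q1 are reachable from Q0; ignoring the rest: The reachable rules are right-linear with at most one rule per (nonterminal, next-terminal) pair. Each input token forces the next rule, so parsing is deterministic.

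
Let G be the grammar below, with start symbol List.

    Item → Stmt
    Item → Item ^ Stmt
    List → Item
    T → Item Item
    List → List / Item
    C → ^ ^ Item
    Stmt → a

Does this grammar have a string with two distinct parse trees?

Unambiguous

Only List, Item, Stmt are reachable from List; ignoring the rest: List → List / Item | Item  ;  Item → Item ^ Stmt | Stmt  — a left-associative chain with Stmt at the bottom. Each string factors uniquely by precedence.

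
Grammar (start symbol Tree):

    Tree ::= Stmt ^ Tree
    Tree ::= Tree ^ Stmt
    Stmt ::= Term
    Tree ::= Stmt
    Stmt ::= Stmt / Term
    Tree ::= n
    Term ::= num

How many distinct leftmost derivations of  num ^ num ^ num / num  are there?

Parse trees for num ^ num ^ num / num:
  [Tree [Stmt [Term num]] ^ [Tree [Stmt [Term num]] ^ [Tree [Stmt [Stmt [Term num]] / [Term num]]]]]
  [Tree [Stmt [Term num]] ^ [Tree [Tree [Stmt [Term num]]] ^ [Stmt [Stmt [Term num]] / [Term num]]]]
  [Tree [Tree [Stmt [Term num]] ^ [Tree [Stmt [Term num]]]] ^ [Stmt [Stmt [Term num]] / [Term num]]]
  [Tree [Tree [Tree [Stmt [Term num]]] ^ [Stmt [Term num]]] ^ [Stmt [Stmt [Term num]] / [Term num]]]

4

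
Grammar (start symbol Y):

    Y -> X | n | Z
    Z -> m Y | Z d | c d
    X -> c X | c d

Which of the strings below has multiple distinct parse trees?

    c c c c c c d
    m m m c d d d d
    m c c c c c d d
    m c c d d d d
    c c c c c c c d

m m m c d d d d

c c c c c c d: 1 tree
m m m c d d d d: 30 trees
m c c c c c d d: 1 tree
m c c d d d d: 1 tree
c c c c c c c d: 1 tree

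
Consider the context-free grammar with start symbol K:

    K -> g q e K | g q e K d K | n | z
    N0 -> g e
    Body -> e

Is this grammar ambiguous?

Ambiguous

Witness: g q e g q e n d n

Derivation 1: K ⇒ g q e K ⇒ g q e g q e K d K ⇒ g q e g q e n d K ⇒ g q e g q e n d n
Derivation 2: K ⇒ g q e K d K ⇒ g q e g q e K d K ⇒ g q e g q e n d K ⇒ g q e g q e n d n

Two distinct leftmost derivations for the same string.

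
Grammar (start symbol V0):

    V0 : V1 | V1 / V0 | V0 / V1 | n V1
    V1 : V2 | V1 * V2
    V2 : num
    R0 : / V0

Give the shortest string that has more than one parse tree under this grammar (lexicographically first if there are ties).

length 1: no string has ≥2 trees
length 2: no string has ≥2 trees
length 3: num / num has 2 parse trees

Two derivations of num / num:
  V0 ⇒ V1 / V0 ⇒ V2 / V0 ⇒ num / V0 ⇒ num / V1 ⇒ num / V2 ⇒ num / num
  V0 ⇒ V0 / V1 ⇒ V1 / V1 ⇒ V2 / V1 ⇒ num / V1 ⇒ num / V2 ⇒ num / num

num / num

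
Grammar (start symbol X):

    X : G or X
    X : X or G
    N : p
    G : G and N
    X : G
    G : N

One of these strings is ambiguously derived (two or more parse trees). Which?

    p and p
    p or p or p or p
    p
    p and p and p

p or p or p or p

p and p: 1 tree
p or p or p or p: 8 trees
p: 1 tree
p and p and p: 1 tree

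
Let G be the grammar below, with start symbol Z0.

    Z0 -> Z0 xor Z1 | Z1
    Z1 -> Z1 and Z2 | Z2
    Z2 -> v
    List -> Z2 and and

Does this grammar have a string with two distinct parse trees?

(List is unreachable from Z0, so its rules don't affect L(Z0).) The grammar is stratified — Z0 handles 'xor' (left-recursive), Z1 handles 'and', Z2 atoms. Each operator has a fixed associativity and precedence level, so every string has one parse.

Unambiguous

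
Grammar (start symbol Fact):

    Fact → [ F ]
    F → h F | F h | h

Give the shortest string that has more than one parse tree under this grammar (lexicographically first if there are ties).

length 3: no string has ≥2 trees
length 4: [ h h ] has 2 parse trees

Two derivations of [ h h ]:
  Fact ⇒ [ F ] ⇒ [ h F ] ⇒ [ h h ]
  Fact ⇒ [ F ] ⇒ [ F h ] ⇒ [ h h ]

[ h h ]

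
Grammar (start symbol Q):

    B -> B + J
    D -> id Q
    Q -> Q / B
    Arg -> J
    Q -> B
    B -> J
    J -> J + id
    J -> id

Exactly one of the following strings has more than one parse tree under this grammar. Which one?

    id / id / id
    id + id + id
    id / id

id + id + id

id / id / id: 1 tree
id + id + id: 4 trees
id / id: 1 tree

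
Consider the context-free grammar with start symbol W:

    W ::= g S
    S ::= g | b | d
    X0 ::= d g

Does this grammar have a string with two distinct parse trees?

Unambiguous

(X0 is unreachable from W, so its rules don't affect L(W).) The reachable rules are right-linear with at most one rule per (nonterminal, next-terminal) pair. Each input token forces the next rule, so parsing is deterministic.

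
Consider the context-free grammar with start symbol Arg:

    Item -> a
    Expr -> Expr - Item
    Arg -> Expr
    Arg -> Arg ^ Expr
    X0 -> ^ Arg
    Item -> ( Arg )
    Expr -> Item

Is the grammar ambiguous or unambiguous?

Unambiguous

Only Arg, Expr, Item are reachable from Arg; ignoring the rest: Arg → Arg ^ Expr | Expr  ;  Expr → Expr - Item | Item  — a left-associative chain with Item at the bottom. Each string factors uniquely by precedence.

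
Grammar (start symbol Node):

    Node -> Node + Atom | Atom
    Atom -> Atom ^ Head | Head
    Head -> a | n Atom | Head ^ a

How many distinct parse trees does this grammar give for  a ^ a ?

2

Parse trees for a ^ a:
  [Node [Atom [Atom [Head a]] ^ [Head a]]]
  [Node [Atom [Head [Head a] ^ a]]]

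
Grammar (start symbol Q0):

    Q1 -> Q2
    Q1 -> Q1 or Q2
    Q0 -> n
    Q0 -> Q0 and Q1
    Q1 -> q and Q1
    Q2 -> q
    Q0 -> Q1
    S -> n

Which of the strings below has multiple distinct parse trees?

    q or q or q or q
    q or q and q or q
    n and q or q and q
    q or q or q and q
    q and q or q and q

q or q or q or q: 1 tree
q or q and q or q: 1 tree
n and q or q and q: 1 tree
q or q or q and q: 1 tree
q and q or q and q: 3 trees

q and q or q and q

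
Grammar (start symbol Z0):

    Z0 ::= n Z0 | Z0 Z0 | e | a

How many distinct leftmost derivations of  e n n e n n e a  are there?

Parse trees for e n n e n n e a (showing first 6 of 22):
  [Z0 [Z0 e] [Z0 n [Z0 n [Z0 [Z0 e] [Z0 n [Z0 n [Z0 [Z0 e] [Z0 a]]]]]]]]
  [Z0 [Z0 e] [Z0 n [Z0 n [Z0 [Z0 e] [Z0 n [Z0 [Z0 n [Z0 e]] [Z0 a]]]]]]]
  [Z0 [Z0 e] [Z0 n [Z0 n [Z0 [Z0 e] [Z0 [Z0 n [Z0 n [Z0 e]]] [Z0 a]]]]]]
  [Z0 [Z0 e] [Z0 n [Z0 n [Z0 [Z0 [Z0 e] [Z0 n [Z0 n [Z0 e]]]] [Z0 a]]]]]
  [Z0 [Z0 e] [Z0 n [Z0 [Z0 n [Z0 e]] [Z0 n [Z0 n [Z0 [Z0 e] [Z0 a]]]]]]]
  [Z0 [Z0 e] [Z0 n [Z0 [Z0 n [Z0 e]] [Z0 n [Z0 [Z0 n [Z0 e]] [Z0 a]]]]]]

22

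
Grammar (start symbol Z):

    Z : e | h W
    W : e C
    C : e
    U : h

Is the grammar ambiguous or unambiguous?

(U is unreachable from Z, so its rules don't affect L(Z).) The reachable rules are right-linear with at most one rule per (nonterminal, next-terminal) pair. Each input token forces the next rule, so parsing is deterministic.

Unambiguous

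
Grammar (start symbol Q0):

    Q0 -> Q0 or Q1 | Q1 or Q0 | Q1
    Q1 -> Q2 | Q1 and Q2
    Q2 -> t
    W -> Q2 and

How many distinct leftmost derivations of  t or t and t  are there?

Parse trees for t or t and t:
  [Q0 [Q0 [Q1 [Q2 t]]] or [Q1 [Q1 [Q2 t]] and [Q2 t]]]
  [Q0 [Q1 [Q2 t]] or [Q0 [Q1 [Q1 [Q2 t]] and [Q2 t]]]]

2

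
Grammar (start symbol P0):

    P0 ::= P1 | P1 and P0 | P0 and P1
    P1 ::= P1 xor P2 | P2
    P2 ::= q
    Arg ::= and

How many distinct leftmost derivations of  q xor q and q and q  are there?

Parse trees for q xor q and q and q:
  [P0 [P1 [P1 [P2 q]] xor [P2 q]] and [P0 [P1 [P2 q]] and [P0 [P1 [P2 q]]]]]
  [P0 [P1 [P1 [P2 q]] xor [P2 q]] and [P0 [P0 [P1 [P2 q]]] and [P1 [P2 q]]]]
  [P0 [P0 [P1 [P1 [P2 q]] xor [P2 q]] and [P0 [P1 [P2 q]]]] and [P1 [P2 q]]]
  [P0 [P0 [P0 [P1 [P1 [P2 q]] xor [P2 q]]] and [P1 [P2 q]]] and [P1 [P2 q]]]

4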